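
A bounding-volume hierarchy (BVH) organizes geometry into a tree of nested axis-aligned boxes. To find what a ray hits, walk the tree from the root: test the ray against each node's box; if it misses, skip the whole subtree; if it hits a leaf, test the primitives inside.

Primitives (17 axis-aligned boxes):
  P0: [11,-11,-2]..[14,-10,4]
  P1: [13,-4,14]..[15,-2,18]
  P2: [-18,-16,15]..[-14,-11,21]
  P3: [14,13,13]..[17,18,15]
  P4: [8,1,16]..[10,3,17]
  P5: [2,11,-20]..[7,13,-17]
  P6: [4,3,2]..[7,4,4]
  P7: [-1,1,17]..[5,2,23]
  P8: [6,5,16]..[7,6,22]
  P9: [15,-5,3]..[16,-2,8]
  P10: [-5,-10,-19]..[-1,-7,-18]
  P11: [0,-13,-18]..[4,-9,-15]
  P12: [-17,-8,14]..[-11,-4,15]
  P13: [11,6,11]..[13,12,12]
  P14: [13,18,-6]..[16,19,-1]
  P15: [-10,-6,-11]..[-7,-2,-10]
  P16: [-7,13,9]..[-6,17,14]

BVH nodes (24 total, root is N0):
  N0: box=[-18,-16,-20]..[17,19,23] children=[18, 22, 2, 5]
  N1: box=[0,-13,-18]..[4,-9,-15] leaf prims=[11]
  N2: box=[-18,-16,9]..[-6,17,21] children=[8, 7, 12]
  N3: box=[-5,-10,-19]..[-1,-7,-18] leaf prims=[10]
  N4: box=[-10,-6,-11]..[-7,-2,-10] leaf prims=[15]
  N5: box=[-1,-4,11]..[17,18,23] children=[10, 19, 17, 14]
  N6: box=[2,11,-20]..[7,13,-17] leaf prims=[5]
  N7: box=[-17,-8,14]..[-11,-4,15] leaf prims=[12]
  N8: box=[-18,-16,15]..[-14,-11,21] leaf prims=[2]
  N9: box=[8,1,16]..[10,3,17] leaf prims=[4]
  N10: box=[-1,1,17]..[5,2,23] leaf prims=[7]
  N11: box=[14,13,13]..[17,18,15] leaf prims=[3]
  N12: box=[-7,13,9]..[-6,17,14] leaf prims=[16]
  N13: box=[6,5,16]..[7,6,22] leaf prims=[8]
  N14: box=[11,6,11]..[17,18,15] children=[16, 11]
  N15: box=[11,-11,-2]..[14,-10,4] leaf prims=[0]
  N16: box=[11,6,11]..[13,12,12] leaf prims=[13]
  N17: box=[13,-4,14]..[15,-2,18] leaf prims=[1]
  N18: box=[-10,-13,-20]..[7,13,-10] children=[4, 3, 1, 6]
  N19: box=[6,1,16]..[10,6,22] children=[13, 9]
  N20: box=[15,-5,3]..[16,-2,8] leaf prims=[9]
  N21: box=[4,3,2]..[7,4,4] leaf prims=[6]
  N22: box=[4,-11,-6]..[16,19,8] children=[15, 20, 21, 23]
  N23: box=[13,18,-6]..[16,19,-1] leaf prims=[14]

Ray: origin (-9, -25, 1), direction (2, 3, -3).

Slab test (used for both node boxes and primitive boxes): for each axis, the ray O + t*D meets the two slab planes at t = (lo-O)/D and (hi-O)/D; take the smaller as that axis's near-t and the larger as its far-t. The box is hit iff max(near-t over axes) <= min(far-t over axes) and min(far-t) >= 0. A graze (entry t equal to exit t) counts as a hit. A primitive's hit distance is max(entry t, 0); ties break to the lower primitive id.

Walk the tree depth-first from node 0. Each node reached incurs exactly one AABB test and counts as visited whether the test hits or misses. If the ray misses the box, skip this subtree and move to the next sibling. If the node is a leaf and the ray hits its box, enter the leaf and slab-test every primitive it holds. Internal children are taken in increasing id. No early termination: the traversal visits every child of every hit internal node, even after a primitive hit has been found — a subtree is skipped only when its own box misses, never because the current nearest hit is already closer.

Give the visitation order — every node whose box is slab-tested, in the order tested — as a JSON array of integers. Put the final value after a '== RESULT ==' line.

Trace the traversal:
N0 x:[-9/2,13] y:[3,44/3] z:[-22/3,7] -> hit [3,7], descend [2, 5, 18, 22]
  N2 x:[-9/2,3/2] y:[3,14] z:[-20/3,-8/3] -> miss, prune
  N5 x:[4,13] y:[7,43/3] z:[-22/3,-10/3] -> miss, prune
  N18 x:[-1/2,8] y:[4,38/3] z:[11/3,7] -> hit [4,7], descend [1, 3, 4, 6]
    N1 x:[9/2,13/2] y:[4,16/3] z:[16/3,19/3] -> hit [16/3,16/3] leaf, test {P11@t=16/3}
    N3 x:[2,4] y:[5,6] z:[19/3,20/3] -> miss, prune
    N4 x:[-1/2,1] y:[19/3,23/3] z:[11/3,4] -> miss, prune
    N6 x:[11/2,8] y:[12,38/3] z:[6,7] -> miss, prune
  N22 x:[13/2,25/2] y:[14/3,44/3] z:[-7/3,7/3] -> miss, prune

9 AABB tests over nodes [0, 2, 5, 18, 1, 3, 4, 6, 22]; 1 leaf entered; closest P11.

== RESULT ==
[0, 2, 5, 18, 1, 3, 4, 6, 22]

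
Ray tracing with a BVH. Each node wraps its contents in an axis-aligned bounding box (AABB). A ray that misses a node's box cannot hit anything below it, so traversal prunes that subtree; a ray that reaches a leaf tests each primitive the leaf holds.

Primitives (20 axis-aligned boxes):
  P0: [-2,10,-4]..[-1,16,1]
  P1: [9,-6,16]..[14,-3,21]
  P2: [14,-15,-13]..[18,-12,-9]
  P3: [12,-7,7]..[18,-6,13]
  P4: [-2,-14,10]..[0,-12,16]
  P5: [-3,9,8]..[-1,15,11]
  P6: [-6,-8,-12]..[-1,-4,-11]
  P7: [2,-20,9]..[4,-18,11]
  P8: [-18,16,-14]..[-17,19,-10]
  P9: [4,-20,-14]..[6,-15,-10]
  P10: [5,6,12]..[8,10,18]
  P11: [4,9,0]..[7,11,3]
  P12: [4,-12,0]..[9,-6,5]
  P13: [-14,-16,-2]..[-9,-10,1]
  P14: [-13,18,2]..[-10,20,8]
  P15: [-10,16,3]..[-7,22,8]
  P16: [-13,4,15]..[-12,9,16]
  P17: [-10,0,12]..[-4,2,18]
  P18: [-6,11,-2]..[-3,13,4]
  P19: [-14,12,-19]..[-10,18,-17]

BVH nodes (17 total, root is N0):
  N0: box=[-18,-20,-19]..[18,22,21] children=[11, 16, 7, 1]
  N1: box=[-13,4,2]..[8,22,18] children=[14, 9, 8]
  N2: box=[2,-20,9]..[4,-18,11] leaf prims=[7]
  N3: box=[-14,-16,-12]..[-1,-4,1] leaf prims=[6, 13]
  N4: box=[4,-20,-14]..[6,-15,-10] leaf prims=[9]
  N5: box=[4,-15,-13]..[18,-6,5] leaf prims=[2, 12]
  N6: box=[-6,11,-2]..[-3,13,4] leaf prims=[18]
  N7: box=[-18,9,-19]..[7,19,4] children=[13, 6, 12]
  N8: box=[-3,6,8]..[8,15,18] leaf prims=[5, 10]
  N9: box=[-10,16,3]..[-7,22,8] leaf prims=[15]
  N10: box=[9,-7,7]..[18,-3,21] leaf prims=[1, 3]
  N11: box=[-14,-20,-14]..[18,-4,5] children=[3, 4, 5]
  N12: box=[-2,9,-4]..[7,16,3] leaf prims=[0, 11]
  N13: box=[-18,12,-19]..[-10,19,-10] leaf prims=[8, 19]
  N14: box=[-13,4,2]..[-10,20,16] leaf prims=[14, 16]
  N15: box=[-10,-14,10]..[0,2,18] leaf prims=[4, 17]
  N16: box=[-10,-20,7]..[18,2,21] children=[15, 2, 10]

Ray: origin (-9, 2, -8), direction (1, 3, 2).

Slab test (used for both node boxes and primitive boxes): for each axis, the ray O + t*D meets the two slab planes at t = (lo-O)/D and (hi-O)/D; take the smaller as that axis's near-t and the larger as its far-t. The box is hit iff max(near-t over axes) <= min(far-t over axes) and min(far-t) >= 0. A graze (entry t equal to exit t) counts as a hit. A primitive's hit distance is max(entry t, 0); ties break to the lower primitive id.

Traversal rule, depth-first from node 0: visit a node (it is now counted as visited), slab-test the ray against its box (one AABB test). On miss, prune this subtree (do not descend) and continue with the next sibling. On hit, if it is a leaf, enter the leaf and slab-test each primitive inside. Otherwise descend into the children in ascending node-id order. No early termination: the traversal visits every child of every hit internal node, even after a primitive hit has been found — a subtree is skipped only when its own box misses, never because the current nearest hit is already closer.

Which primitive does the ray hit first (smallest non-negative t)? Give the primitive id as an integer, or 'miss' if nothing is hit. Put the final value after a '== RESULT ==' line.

Walk:
N0 x:[-9,27] y:[-22/3,20/3] z:[-11/2,29/2] -> hit [-11/2,20/3], descend [1, 7, 11, 16]
  N1 x:[-4,17] y:[2/3,20/3] z:[5,13] -> hit [5,20/3], descend [8, 9, 14]
    N8 x:[6,17] y:[4/3,13/3] z:[8,13] -> miss, prune
    N9 x:[-1,2] y:[14/3,20/3] z:[11/2,8] -> miss, prune
    N14 x:[-4,-1] y:[2/3,6] z:[5,12] -> miss, prune
  N7 x:[-9,16] y:[7/3,17/3] z:[-11/2,6] -> hit [7/3,17/3], descend [6, 12, 13]
    N6 x:[3,6] y:[3,11/3] z:[3,6] -> hit [3,11/3] leaf, test {P18@t=3}
    N12 x:[7,16] y:[7/3,14/3] z:[2,11/2] -> miss, prune
    N13 x:[-9,-1] y:[10/3,17/3] z:[-11/2,-1] -> miss, prune
  N11 x:[-5,27] y:[-22/3,-2] z:[-3,13/2] -> miss, prune
  N16 x:[-1,27] y:[-22/3,0] z:[15/2,29/2] -> miss, prune

Visited [0, 1, 8, 9, 14, 7, 6, 12, 13, 11, 16]. Tests: 11 box, 1 leaf. Nearest: P18.

== RESULT ==
18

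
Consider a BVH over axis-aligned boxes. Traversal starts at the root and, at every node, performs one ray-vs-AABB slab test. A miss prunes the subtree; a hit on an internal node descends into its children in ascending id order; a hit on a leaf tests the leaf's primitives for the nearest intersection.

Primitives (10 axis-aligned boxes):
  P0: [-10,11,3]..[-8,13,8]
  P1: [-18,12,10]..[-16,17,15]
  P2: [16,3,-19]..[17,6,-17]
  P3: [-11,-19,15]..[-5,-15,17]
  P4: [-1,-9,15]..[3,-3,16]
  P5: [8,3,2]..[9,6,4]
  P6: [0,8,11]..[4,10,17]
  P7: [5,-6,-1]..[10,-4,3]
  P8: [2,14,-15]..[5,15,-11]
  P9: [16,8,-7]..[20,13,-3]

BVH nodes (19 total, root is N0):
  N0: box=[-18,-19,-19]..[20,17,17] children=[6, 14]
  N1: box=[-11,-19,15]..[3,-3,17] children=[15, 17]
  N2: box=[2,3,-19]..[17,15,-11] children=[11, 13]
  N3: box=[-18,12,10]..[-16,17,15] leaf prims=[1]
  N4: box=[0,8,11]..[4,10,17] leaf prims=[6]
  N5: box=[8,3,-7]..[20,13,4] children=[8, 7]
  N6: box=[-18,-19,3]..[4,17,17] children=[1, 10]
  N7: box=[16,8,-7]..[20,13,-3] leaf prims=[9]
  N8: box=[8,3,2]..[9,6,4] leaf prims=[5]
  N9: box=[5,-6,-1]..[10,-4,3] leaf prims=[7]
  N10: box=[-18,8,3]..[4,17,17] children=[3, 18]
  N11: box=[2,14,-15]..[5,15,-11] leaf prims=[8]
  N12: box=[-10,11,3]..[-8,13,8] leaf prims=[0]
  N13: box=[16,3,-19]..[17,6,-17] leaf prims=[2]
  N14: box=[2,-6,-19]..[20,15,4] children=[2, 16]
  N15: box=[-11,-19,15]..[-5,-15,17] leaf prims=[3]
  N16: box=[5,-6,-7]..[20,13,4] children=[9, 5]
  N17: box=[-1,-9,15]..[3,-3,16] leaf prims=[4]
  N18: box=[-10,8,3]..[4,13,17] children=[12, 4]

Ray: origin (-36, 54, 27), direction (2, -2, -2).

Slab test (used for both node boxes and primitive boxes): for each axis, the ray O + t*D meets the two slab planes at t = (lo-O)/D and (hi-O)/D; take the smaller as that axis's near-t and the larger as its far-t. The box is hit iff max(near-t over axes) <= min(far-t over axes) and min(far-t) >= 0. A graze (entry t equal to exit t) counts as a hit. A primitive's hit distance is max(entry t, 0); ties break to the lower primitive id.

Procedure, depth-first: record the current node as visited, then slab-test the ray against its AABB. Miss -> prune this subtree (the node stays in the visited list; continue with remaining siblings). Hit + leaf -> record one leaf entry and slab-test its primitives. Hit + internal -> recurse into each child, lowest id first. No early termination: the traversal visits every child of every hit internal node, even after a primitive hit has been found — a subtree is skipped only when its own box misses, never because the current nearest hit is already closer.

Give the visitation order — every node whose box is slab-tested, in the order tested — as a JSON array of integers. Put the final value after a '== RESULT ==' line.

Trace the traversal:
N0 x:[9,28] y:[37/2,73/2] z:[5,23] -> hit [37/2,23], descend [6, 14]
  N6 x:[9,20] y:[37/2,73/2] z:[5,12] -> miss, prune
  N14 x:[19,28] y:[39/2,30] z:[23/2,23] -> hit [39/2,23], descend [2, 16]
    N2 x:[19,53/2] y:[39/2,51/2] z:[19,23] -> hit [39/2,23], descend [11, 13]
      N11 x:[19,41/2] y:[39/2,20] z:[19,21] -> hit [39/2,20] leaf, test {P8@t=39/2}
      N13 x:[26,53/2] y:[24,51/2] z:[22,23] -> miss, prune
    N16 x:[41/2,28] y:[41/2,30] z:[23/2,17] -> miss, prune

7 AABB tests over nodes [0, 6, 14, 2, 11, 13, 16]; 1 leaf entered; closest P8.

== RESULT ==
[0, 6, 14, 2, 11, 13, 16]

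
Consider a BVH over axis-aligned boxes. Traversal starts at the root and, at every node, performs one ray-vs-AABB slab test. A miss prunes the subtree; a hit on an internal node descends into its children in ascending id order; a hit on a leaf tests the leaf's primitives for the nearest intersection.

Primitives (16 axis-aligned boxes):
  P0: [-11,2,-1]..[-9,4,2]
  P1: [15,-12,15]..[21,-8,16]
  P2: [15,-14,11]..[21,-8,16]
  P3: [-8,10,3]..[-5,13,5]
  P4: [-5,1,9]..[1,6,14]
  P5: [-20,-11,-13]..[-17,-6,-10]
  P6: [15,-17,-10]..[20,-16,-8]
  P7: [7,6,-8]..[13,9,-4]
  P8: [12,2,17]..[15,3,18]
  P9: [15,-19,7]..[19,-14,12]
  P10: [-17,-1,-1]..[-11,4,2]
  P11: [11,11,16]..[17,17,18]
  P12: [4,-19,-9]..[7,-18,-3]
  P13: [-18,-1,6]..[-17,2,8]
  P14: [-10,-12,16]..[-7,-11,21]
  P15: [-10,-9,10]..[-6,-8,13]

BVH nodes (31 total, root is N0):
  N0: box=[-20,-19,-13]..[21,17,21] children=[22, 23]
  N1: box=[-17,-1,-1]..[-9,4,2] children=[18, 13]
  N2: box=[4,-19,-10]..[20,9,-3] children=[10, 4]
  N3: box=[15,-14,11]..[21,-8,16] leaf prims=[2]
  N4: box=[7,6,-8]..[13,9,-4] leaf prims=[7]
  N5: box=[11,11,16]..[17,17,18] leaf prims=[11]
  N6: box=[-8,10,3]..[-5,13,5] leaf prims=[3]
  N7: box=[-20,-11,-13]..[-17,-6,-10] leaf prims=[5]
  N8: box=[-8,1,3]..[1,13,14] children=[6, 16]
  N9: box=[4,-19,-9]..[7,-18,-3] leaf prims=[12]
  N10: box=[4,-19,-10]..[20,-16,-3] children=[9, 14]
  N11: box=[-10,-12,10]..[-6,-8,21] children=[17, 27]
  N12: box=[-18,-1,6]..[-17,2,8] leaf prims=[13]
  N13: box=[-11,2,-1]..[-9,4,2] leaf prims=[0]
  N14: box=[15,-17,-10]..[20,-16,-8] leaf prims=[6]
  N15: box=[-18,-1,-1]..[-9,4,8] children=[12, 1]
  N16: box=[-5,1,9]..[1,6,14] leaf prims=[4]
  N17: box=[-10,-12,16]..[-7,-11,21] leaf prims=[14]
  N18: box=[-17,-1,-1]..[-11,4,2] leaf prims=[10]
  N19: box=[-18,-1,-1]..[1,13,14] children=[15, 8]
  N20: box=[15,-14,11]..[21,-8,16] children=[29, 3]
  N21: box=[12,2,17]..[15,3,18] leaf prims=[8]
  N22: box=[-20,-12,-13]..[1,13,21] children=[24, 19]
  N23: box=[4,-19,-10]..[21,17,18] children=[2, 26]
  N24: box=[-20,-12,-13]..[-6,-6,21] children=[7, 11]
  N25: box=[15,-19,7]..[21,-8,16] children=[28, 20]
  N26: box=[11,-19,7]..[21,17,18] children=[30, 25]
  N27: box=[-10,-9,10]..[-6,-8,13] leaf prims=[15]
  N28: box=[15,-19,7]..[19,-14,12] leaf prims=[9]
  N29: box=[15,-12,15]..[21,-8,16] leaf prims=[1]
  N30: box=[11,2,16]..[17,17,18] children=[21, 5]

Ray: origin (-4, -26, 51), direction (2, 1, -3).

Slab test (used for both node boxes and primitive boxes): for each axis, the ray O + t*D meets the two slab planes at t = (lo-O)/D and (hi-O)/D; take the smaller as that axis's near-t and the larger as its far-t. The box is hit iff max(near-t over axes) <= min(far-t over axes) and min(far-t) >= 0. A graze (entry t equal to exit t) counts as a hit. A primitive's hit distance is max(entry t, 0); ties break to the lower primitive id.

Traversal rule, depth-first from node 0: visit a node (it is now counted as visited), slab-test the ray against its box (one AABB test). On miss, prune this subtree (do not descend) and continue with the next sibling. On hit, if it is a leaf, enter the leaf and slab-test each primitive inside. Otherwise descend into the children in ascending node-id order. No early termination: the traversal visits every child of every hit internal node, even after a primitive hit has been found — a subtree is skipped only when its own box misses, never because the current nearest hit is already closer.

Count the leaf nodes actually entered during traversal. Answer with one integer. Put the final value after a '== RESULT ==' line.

Walk:
N0 x:[-8,25/2] y:[7,43] z:[10,64/3] -> hit [10,25/2], descend [22, 23]
  N22 x:[-8,5/2] y:[14,39] z:[10,64/3] -> miss, prune
  N23 x:[4,25/2] y:[7,43] z:[11,61/3] -> hit [11,25/2], descend [2, 26]
    N2 x:[4,12] y:[7,35] z:[18,61/3] -> miss, prune
    N26 x:[15/2,25/2] y:[7,43] z:[11,44/3] -> hit [11,25/2], descend [25, 30]
      N25 x:[19/2,25/2] y:[7,18] z:[35/3,44/3] -> hit [35/3,25/2], descend [20, 28]
        N20 x:[19/2,25/2] y:[12,18] z:[35/3,40/3] -> hit [12,25/2], descend [3, 29]
          N3 x:[19/2,25/2] y:[12,18] z:[35/3,40/3] -> hit [12,25/2] leaf, test {P2@t=12}
          N29 x:[19/2,25/2] y:[14,18] z:[35/3,12] -> miss, prune
        N28 x:[19/2,23/2] y:[7,12] z:[13,44/3] -> miss, prune
      N30 x:[15/2,21/2] y:[28,43] z:[11,35/3] -> miss, prune

Visited [0, 22, 23, 2, 26, 25, 20, 3, 29, 28, 30]. Tests: 11 box, 1 leaf. Nearest: P2.

== RESULT ==
1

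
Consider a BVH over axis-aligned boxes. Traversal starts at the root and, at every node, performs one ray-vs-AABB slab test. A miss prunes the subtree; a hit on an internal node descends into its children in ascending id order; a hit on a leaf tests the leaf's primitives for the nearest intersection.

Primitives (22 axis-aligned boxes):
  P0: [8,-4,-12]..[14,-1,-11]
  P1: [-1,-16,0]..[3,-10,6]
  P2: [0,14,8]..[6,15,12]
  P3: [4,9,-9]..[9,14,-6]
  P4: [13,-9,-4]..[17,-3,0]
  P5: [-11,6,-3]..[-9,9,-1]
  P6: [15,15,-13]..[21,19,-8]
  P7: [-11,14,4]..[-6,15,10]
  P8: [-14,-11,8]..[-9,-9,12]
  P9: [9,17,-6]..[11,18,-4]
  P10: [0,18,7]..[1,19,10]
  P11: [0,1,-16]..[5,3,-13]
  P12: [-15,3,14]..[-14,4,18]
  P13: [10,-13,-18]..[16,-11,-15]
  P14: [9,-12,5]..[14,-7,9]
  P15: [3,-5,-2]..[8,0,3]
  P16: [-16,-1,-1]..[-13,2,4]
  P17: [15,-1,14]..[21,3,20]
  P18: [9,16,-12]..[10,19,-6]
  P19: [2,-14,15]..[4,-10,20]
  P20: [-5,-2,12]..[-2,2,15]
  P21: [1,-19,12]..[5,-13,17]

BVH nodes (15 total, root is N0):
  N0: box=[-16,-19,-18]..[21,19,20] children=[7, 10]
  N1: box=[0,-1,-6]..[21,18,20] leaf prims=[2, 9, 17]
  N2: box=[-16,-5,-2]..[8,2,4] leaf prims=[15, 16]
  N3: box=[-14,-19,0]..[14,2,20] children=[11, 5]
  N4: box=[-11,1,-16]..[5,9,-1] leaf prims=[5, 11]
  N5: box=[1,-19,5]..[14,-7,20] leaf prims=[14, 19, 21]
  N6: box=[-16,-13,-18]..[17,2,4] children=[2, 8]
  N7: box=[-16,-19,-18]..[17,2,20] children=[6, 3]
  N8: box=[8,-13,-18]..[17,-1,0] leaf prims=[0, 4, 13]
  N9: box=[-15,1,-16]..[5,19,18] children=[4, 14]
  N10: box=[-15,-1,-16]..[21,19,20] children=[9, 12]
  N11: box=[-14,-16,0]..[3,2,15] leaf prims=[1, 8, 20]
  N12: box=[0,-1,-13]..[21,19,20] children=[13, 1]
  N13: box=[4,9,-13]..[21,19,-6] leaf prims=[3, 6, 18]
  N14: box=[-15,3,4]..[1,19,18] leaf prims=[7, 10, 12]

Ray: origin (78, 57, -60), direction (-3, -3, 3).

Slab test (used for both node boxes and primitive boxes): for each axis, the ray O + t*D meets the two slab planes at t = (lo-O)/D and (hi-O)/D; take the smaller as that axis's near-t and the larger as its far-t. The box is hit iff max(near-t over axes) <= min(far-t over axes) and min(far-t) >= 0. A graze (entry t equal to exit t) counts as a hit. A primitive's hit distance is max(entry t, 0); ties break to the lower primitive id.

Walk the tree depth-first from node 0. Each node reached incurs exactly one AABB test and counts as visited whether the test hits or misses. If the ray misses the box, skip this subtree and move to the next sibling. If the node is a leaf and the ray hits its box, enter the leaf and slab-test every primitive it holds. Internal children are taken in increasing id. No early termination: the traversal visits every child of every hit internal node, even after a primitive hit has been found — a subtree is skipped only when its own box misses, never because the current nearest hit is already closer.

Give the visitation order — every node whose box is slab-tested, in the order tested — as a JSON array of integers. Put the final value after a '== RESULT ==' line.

Walk:
N0 x:[19,94/3] y:[38/3,76/3] z:[14,80/3] -> hit [19,76/3], descend [7, 10]
  N7 x:[61/3,94/3] y:[55/3,76/3] z:[14,80/3] -> hit [61/3,76/3], descend [3, 6]
    N3 x:[64/3,92/3] y:[55/3,76/3] z:[20,80/3] -> hit [64/3,76/3], descend [5, 11]
      N5 x:[64/3,77/3] y:[64/3,76/3] z:[65/3,80/3] -> hit [65/3,76/3] leaf, test {P14@t=65/3, P19(miss), P21@t=73/3}
      N11 x:[25,92/3] y:[55/3,73/3] z:[20,25] -> miss, prune
    N6 x:[61/3,94/3] y:[55/3,70/3] z:[14,64/3] -> hit [61/3,64/3], descend [2, 8]
      N2 x:[70/3,94/3] y:[55/3,62/3] z:[58/3,64/3] -> miss, prune
      N8 x:[61/3,70/3] y:[58/3,70/3] z:[14,20] -> miss, prune
  N10 x:[19,31] y:[38/3,58/3] z:[44/3,80/3] -> hit [19,58/3], descend [9, 12]
    N9 x:[73/3,31] y:[38/3,56/3] z:[44/3,26] -> miss, prune
    N12 x:[19,26] y:[38/3,58/3] z:[47/3,80/3] -> hit [19,58/3], descend [1, 13]
      N1 x:[19,26] y:[13,58/3] z:[18,80/3] -> hit [19,58/3] leaf, test {P2(miss), P9(miss), P17(miss)}
      N13 x:[19,74/3] y:[38/3,16] z:[47/3,18] -> miss, prune

Summary -> nodes [0, 7, 3, 5, 11, 6, 2, 8, 10, 9, 12, 1, 13]; box-tests=13; leaf-entries=2; first=P14

== RESULT ==
[0, 7, 3, 5, 11, 6, 2, 8, 10, 9, 12, 1, 13]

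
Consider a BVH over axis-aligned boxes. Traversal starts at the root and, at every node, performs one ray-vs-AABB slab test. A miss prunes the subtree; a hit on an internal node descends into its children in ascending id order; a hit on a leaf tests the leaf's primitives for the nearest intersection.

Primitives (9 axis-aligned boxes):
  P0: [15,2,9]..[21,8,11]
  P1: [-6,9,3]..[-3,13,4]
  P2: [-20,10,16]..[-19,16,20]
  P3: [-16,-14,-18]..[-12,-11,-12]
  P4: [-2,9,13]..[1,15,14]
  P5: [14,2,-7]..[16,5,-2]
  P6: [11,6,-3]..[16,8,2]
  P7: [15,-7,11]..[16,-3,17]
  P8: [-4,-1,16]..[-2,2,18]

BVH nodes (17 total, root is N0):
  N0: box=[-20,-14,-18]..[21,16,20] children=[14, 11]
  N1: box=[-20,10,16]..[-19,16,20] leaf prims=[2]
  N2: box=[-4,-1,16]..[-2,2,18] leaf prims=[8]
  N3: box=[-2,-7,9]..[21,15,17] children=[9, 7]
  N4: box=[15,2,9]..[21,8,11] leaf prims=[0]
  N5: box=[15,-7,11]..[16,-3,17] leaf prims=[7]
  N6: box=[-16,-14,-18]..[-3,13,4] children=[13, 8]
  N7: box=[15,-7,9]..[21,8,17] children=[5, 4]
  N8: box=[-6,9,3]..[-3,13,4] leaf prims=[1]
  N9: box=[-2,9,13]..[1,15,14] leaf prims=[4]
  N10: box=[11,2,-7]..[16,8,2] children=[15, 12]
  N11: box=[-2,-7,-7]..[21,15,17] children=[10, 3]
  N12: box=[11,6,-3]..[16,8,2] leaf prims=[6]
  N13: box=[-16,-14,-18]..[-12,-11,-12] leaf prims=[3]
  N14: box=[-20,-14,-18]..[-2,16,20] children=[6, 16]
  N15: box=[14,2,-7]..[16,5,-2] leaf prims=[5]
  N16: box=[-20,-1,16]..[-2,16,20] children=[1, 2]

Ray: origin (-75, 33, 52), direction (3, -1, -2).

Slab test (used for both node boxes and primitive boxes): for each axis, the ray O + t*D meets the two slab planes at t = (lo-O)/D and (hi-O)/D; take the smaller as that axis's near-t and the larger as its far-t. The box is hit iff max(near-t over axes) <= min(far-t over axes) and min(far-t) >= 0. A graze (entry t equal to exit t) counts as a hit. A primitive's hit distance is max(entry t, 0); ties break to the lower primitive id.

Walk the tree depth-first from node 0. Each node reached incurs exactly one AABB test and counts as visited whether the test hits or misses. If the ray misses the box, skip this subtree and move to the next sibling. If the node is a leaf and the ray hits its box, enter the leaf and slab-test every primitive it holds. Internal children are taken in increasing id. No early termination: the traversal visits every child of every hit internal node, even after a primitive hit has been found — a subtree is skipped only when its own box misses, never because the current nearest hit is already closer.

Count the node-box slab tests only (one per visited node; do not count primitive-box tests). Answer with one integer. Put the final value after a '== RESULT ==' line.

Traverse from the root:
N0 x:[55/3,32] y:[17,47] z:[16,35] -> hit [55/3,32], descend [11, 14]
  N11 x:[73/3,32] y:[18,40] z:[35/2,59/2] -> hit [73/3,59/2], descend [3, 10]
    N3 x:[73/3,32] y:[18,40] z:[35/2,43/2] -> miss, prune
    N10 x:[86/3,91/3] y:[25,31] z:[25,59/2] -> hit [86/3,59/2], descend [12, 15]
      N12 x:[86/3,91/3] y:[25,27] z:[25,55/2] -> miss, prune
      N15 x:[89/3,91/3] y:[28,31] z:[27,59/2] -> miss, prune
  N14 x:[55/3,73/3] y:[17,47] z:[16,35] -> hit [55/3,73/3], descend [6, 16]
    N6 x:[59/3,24] y:[20,47] z:[24,35] -> hit [24,24], descend [8, 13]
      N8 x:[23,24] y:[20,24] z:[24,49/2] -> hit [24,24] leaf, test {P1@t=24}
      N13 x:[59/3,21] y:[44,47] z:[32,35] -> miss, prune
    N16 x:[55/3,73/3] y:[17,34] z:[16,18] -> miss, prune

order=[0, 11, 3, 10, 12, 15, 14, 6, 8, 13, 16]  |boxes|=11  |leaves|=1  hit=P1

== RESULT ==
11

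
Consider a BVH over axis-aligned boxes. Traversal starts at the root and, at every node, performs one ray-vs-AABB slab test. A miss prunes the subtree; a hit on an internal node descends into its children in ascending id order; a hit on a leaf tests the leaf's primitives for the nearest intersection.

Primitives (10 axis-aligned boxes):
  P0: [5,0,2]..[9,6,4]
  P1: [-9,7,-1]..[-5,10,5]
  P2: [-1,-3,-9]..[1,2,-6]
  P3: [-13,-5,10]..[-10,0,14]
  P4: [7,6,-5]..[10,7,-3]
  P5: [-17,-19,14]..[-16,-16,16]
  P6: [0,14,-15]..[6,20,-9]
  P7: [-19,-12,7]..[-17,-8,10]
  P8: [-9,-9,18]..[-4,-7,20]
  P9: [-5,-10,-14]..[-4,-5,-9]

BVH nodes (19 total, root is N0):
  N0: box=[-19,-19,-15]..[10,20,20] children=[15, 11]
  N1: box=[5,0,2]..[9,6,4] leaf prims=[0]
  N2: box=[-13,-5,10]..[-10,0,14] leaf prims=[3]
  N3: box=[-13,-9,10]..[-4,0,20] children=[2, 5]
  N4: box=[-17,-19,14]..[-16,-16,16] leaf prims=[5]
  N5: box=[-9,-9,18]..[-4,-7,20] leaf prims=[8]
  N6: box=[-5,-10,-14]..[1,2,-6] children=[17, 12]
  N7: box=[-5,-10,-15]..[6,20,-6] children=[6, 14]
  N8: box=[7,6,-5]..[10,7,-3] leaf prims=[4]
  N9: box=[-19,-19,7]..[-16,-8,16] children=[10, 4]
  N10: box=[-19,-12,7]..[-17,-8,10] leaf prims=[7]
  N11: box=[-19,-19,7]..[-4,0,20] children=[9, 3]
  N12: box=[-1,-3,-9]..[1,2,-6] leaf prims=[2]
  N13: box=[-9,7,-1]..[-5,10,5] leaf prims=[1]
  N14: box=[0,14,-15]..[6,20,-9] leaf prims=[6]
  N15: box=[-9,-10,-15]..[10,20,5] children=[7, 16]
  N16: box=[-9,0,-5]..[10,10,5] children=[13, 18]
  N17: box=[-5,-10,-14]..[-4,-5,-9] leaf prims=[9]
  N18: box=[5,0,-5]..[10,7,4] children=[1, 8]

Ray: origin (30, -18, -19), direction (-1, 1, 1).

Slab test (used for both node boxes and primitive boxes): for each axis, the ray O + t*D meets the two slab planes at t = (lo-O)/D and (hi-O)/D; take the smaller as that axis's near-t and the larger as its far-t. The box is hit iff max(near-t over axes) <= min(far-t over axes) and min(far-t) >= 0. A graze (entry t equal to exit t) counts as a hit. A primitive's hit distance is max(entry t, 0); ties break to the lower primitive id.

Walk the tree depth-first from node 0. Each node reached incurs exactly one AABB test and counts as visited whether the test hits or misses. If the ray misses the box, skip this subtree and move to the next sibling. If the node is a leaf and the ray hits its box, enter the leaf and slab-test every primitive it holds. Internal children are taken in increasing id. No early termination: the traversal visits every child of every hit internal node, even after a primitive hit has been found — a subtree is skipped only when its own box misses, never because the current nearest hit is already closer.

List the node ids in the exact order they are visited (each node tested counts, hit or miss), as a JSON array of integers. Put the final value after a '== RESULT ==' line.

Walk:
N0 x:[20,49] y:[-1,38] z:[4,39] -> hit [20,38], descend [11, 15]
  N11 x:[34,49] y:[-1,18] z:[26,39] -> miss, prune
  N15 x:[20,39] y:[8,38] z:[4,24] -> hit [20,24], descend [7, 16]
    N7 x:[24,35] y:[8,38] z:[4,13] -> miss, prune
    N16 x:[20,39] y:[18,28] z:[14,24] -> hit [20,24], descend [13, 18]
      N13 x:[35,39] y:[25,28] z:[18,24] -> miss, prune
      N18 x:[20,25] y:[18,25] z:[14,23] -> hit [20,23], descend [1, 8]
        N1 x:[21,25] y:[18,24] z:[21,23] -> hit [21,23] leaf, test {P0@t=21}
        N8 x:[20,23] y:[24,25] z:[14,16] -> miss, prune

9 AABB tests over nodes [0, 11, 15, 7, 16, 13, 18, 1, 8]; 1 leaf entered; closest P0.

== RESULT ==
[0, 11, 15, 7, 16, 13, 18, 1, 8]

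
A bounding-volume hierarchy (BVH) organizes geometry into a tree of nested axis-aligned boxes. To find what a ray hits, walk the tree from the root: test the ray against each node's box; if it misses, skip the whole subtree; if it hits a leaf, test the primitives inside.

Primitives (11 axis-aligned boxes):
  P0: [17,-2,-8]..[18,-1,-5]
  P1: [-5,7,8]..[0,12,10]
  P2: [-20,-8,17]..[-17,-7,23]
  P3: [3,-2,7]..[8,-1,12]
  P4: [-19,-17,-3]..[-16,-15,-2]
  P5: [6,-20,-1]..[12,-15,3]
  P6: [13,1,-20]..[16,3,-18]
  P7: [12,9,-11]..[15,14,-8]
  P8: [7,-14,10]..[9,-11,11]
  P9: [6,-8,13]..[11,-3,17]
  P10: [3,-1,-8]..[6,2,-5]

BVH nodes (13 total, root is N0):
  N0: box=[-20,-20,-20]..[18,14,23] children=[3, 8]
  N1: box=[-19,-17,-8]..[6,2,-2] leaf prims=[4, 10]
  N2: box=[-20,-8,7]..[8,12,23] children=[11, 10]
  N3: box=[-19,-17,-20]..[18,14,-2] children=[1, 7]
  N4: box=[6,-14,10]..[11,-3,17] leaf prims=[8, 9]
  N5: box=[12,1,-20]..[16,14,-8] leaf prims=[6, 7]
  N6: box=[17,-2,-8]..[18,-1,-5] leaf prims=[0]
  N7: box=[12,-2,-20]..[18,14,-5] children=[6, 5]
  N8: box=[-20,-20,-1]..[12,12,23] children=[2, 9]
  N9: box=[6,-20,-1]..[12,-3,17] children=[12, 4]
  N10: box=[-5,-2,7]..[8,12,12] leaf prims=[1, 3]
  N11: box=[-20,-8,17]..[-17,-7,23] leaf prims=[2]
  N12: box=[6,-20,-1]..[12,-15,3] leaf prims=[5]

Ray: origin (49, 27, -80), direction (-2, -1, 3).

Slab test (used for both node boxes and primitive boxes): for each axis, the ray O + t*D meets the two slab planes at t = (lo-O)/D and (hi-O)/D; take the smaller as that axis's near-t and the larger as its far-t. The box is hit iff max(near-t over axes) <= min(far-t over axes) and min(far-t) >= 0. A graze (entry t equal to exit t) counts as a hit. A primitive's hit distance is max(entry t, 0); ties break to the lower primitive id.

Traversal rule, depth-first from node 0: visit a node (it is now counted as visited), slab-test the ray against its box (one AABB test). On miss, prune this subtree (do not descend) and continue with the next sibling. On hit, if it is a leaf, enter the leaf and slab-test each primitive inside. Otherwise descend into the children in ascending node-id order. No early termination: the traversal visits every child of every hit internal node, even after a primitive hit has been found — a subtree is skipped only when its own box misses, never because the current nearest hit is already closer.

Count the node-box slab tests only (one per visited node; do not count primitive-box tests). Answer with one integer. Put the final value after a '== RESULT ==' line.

Traverse from the root:
N0 x:[31/2,69/2] y:[13,47] z:[20,103/3] -> hit [20,103/3], descend [3, 8]
  N3 x:[31/2,34] y:[13,44] z:[20,26] -> hit [20,26], descend [1, 7]
    N1 x:[43/2,34] y:[25,44] z:[24,26] -> hit [25,26] leaf, test {P4(miss), P10(miss)}
    N7 x:[31/2,37/2] y:[13,29] z:[20,25] -> miss, prune
  N8 x:[37/2,69/2] y:[15,47] z:[79/3,103/3] -> hit [79/3,103/3], descend [2, 9]
    N2 x:[41/2,69/2] y:[15,35] z:[29,103/3] -> hit [29,103/3], descend [10, 11]
      N10 x:[41/2,27] y:[15,29] z:[29,92/3] -> miss, prune
      N11 x:[33,69/2] y:[34,35] z:[97/3,103/3] -> hit [34,103/3] leaf, test {P2@t=34}
    N9 x:[37/2,43/2] y:[30,47] z:[79/3,97/3] -> miss, prune

Visited [0, 3, 1, 7, 8, 2, 10, 11, 9]. Tests: 9 box, 2 leaf. Nearest: P2.

== RESULT ==
9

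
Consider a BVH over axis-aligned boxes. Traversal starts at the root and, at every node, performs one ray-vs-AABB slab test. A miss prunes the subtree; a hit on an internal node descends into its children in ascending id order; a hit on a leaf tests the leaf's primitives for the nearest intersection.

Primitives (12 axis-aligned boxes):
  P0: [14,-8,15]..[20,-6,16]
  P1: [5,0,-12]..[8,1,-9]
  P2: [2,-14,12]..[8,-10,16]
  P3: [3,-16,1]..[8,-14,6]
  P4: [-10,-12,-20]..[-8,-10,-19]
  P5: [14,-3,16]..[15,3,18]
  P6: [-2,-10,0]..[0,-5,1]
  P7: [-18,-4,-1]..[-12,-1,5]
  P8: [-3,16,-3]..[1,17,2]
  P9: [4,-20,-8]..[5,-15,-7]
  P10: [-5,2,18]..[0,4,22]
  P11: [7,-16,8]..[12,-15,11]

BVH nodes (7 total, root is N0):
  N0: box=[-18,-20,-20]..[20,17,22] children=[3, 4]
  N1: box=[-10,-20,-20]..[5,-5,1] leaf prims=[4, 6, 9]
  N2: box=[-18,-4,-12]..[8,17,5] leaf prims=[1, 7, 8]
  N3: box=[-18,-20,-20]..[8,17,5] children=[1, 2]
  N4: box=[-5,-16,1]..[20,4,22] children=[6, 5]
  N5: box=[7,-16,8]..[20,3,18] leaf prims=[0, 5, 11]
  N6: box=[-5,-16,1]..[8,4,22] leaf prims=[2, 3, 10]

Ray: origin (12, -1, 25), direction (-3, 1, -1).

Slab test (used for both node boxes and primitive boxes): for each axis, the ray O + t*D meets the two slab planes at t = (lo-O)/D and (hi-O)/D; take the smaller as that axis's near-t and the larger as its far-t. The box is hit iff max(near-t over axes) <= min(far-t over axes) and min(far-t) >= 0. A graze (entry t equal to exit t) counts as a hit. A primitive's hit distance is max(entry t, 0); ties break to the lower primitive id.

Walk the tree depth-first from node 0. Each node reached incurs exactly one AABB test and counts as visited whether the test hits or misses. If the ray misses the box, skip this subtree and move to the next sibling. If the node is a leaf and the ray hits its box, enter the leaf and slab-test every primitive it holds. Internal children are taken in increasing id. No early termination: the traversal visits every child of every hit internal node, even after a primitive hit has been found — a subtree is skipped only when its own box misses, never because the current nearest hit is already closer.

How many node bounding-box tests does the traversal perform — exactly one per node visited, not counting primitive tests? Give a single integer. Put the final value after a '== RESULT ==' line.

Traverse from the root:
N0 x:[-8/3,10] y:[-19,18] z:[3,45] -> hit [3,10], descend [3, 4]
  N3 x:[4/3,10] y:[-19,18] z:[20,45] -> miss, prune
  N4 x:[-8/3,17/3] y:[-15,5] z:[3,24] -> hit [3,5], descend [5, 6]
    N5 x:[-8/3,5/3] y:[-15,4] z:[7,17] -> miss, prune
    N6 x:[4/3,17/3] y:[-15,5] z:[3,24] -> hit [3,5] leaf, test {P2(miss), P3(miss), P10@t=4}

Summary -> nodes [0, 3, 4, 5, 6]; box-tests=5; leaf-entries=1; first=P10

== RESULT ==
5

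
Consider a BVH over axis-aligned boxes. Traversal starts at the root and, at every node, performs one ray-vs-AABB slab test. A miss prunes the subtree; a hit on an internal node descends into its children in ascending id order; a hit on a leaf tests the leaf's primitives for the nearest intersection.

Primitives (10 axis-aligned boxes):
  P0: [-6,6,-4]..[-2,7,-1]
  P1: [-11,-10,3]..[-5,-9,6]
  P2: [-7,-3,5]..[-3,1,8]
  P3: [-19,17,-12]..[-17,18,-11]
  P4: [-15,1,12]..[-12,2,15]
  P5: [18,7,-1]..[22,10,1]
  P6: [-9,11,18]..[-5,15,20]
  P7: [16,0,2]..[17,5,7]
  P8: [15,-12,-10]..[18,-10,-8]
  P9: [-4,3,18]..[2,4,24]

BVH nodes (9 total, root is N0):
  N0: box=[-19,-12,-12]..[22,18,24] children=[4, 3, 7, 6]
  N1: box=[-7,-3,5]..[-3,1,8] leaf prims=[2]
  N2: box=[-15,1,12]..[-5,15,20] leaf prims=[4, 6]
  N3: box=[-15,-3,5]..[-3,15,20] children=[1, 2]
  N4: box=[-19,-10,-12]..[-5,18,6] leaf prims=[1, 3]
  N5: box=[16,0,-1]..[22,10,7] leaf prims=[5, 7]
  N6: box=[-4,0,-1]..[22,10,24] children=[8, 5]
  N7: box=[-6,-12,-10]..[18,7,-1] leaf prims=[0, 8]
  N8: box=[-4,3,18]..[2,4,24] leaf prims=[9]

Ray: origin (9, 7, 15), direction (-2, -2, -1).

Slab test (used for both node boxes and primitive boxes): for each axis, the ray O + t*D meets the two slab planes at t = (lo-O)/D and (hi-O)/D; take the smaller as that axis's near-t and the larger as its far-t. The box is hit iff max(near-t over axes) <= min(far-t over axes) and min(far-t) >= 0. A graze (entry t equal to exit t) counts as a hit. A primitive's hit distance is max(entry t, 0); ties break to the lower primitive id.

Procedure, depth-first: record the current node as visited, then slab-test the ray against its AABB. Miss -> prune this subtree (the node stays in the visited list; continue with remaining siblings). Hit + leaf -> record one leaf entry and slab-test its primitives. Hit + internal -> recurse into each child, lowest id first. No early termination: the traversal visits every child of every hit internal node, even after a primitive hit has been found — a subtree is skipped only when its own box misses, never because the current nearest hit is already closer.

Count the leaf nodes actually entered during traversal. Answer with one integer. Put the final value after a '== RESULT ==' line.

Traverse from the root:
N0 x:[-13/2,14] y:[-11/2,19/2] z:[-9,27] -> hit [-11/2,19/2], descend [3, 4, 6, 7]
  N3 x:[6,12] y:[-4,5] z:[-5,10] -> miss, prune
  N4 x:[7,14] y:[-11/2,17/2] z:[9,27] -> miss, prune
  N6 x:[-13/2,13/2] y:[-3/2,7/2] z:[-9,16] -> hit [-3/2,7/2], descend [5, 8]
    N5 x:[-13/2,-7/2] y:[-3/2,7/2] z:[8,16] -> miss, prune
    N8 x:[7/2,13/2] y:[3/2,2] z:[-9,-3] -> miss, prune
  N7 x:[-9/2,15/2] y:[0,19/2] z:[16,25] -> miss, prune

Summary -> nodes [0, 3, 4, 6, 5, 8, 7]; box-tests=7; leaf-entries=0; first=miss

== RESULT ==
0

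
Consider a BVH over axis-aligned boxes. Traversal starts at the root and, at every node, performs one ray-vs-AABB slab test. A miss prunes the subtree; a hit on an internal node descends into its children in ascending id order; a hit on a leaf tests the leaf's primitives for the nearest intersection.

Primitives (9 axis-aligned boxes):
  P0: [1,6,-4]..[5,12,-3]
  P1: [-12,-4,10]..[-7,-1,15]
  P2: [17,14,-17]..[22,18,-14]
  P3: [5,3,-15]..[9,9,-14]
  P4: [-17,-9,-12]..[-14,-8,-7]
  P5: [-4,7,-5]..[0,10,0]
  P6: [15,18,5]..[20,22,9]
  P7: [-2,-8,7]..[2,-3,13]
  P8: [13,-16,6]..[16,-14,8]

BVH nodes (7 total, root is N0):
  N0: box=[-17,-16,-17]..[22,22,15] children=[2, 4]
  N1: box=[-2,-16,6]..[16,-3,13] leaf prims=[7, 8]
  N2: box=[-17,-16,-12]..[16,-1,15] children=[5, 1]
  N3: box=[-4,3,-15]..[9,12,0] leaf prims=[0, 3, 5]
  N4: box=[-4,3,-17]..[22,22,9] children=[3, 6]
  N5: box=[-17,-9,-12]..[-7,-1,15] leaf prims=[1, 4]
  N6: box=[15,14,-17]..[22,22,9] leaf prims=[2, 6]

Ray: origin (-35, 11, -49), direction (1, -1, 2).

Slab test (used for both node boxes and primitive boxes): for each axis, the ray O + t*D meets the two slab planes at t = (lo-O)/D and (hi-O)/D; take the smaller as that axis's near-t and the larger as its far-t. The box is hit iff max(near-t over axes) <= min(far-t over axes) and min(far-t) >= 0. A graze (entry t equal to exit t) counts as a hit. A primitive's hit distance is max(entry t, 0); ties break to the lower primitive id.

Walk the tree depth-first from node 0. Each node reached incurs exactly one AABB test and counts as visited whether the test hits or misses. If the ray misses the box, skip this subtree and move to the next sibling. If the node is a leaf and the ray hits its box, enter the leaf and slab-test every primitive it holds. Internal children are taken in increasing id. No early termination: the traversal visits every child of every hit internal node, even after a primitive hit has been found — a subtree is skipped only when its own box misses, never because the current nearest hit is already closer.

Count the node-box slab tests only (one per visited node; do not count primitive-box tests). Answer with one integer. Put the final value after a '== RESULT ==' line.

Traverse from the root:
N0 x:[18,57] y:[-11,27] z:[16,32] -> hit [18,27], descend [2, 4]
  N2 x:[18,51] y:[12,27] z:[37/2,32] -> hit [37/2,27], descend [1, 5]
    N1 x:[33,51] y:[14,27] z:[55/2,31] -> miss, prune
    N5 x:[18,28] y:[12,20] z:[37/2,32] -> hit [37/2,20] leaf, test {P1(miss), P4@t=19}
  N4 x:[31,57] y:[-11,8] z:[16,29] -> miss, prune

5 AABB tests over nodes [0, 2, 1, 5, 4]; 1 leaf entered; closest P4.

== RESULT ==
5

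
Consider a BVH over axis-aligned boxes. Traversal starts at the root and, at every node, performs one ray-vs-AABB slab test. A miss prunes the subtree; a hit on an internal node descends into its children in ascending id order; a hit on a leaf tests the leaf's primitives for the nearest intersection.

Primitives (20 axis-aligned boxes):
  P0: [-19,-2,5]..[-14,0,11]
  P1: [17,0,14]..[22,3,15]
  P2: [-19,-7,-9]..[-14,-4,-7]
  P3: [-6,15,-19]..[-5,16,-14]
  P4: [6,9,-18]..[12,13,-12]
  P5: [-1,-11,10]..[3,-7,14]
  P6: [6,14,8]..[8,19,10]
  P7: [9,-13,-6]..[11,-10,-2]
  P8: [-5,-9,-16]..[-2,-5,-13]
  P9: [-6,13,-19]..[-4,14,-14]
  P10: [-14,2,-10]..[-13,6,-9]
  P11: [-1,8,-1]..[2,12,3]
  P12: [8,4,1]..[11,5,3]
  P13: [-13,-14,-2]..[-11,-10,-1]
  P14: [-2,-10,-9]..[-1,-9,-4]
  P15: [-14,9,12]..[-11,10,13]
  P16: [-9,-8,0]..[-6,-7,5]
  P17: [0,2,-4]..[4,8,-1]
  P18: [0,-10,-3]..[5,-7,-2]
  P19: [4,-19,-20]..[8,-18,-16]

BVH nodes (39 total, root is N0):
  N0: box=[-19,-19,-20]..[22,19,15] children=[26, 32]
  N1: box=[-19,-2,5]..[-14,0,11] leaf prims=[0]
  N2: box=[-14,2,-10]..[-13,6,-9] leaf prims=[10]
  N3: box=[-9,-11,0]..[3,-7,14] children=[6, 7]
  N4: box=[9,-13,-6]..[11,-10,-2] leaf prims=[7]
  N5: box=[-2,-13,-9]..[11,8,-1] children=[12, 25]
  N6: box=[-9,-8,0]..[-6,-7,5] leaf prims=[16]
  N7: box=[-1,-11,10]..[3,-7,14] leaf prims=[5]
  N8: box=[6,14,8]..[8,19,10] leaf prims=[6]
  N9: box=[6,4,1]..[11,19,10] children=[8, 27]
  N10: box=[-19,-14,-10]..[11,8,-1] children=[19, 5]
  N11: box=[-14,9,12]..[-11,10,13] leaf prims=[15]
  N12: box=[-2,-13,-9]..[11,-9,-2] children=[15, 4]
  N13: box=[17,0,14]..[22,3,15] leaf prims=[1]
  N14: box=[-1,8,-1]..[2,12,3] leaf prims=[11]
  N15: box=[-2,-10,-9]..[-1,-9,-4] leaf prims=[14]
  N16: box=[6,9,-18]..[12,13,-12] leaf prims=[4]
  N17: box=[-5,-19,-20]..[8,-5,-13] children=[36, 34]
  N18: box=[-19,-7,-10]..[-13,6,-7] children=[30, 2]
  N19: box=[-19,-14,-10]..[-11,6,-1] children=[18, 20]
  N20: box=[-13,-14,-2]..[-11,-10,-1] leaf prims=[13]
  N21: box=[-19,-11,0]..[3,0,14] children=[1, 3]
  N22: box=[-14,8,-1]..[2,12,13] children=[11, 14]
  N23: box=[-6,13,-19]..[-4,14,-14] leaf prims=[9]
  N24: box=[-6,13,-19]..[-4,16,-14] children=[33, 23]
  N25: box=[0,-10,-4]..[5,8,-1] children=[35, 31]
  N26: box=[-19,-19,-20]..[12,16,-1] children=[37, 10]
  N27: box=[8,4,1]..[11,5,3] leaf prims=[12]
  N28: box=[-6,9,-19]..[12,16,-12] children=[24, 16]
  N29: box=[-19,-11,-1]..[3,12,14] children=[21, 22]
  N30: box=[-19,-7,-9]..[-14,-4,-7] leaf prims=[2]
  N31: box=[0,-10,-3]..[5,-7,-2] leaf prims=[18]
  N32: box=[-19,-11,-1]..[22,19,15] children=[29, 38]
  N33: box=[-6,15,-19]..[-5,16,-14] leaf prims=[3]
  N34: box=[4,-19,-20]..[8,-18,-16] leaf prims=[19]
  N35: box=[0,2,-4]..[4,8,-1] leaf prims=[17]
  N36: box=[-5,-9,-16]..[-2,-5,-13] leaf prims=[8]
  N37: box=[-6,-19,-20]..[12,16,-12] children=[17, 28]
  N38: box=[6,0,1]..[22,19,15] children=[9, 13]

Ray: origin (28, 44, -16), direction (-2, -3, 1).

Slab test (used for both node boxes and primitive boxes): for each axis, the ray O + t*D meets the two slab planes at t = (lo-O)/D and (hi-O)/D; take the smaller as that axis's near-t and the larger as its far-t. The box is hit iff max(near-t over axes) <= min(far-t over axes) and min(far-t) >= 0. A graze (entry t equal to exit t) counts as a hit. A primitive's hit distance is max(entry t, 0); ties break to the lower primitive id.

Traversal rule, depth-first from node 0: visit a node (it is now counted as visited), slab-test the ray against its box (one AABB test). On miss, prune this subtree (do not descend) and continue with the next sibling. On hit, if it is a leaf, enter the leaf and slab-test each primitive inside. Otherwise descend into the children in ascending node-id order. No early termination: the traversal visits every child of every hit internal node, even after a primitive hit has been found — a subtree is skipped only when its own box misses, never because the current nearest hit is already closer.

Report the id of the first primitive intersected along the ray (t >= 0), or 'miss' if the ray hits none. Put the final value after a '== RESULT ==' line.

Walk:
N0 x:[3,47/2] y:[25/3,21] z:[-4,31] -> hit [25/3,21], descend [26, 32]
  N26 x:[8,47/2] y:[28/3,21] z:[-4,15] -> hit [28/3,15], descend [10, 37]
    N10 x:[17/2,47/2] y:[12,58/3] z:[6,15] -> hit [12,15], descend [5, 19]
      N5 x:[17/2,15] y:[12,19] z:[7,15] -> hit [12,15], descend [12, 25]
        N12 x:[17/2,15] y:[53/3,19] z:[7,14] -> miss, prune
        N25 x:[23/2,14] y:[12,18] z:[12,15] -> hit [12,14], descend [31, 35]
          N31 x:[23/2,14] y:[17,18] z:[13,14] -> miss, prune
          N35 x:[12,14] y:[12,14] z:[12,15] -> hit [12,14] leaf, test {P17@t=12}
      N19 x:[39/2,47/2] y:[38/3,58/3] z:[6,15] -> miss, prune
    N37 x:[8,17] y:[28/3,21] z:[-4,4] -> miss, prune
  N32 x:[3,47/2] y:[25/3,55/3] z:[15,31] -> hit [15,55/3], descend [29, 38]
    N29 x:[25/2,47/2] y:[32/3,55/3] z:[15,30] -> hit [15,55/3], descend [21, 22]
      N21 x:[25/2,47/2] y:[44/3,55/3] z:[16,30] -> hit [16,55/3], descend [1, 3]
        N1 x:[21,47/2] y:[44/3,46/3] z:[21,27] -> miss, prune
        N3 x:[25/2,37/2] y:[17,55/3] z:[16,30] -> hit [17,55/3], descend [6, 7]
          N6 x:[17,37/2] y:[17,52/3] z:[16,21] -> hit [17,52/3] leaf, test {P16@t=17}
          N7 x:[25/2,29/2] y:[17,55/3] z:[26,30] -> miss, prune
      N22 x:[13,21] y:[32/3,12] z:[15,29] -> miss, prune
    N38 x:[3,11] y:[25/3,44/3] z:[17,31] -> miss, prune

Summary -> nodes [0, 26, 10, 5, 12, 25, 31, 35, 19, 37, 32, 29, 21, 1, 3, 6, 7, 22, 38]; box-tests=19; leaf-entries=2; first=P17

== RESULT ==
17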